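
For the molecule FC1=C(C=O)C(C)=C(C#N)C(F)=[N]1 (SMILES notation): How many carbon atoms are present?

Count every carbon token in the SMILES (each C, including those in ring-closure positions and inside branches).
Carbon count: 8.

8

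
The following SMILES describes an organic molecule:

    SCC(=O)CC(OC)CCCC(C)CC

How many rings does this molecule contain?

0

In SMILES, each pair of matching ring-closure digits denotes one ring-closing bond; the number of such bonds equals the number of independent rings.
Ring-closure bonds here: 0.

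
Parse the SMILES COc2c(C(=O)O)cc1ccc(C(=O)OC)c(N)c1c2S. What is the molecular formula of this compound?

Walk through each heavy atom and fill implicit hydrogens from standard valence (C 4, N 3, O 2, S 2, halogen 1); for lowercase aromatic atoms, an aromatic c carries 1 H when it has two neighbours and 0 H with three, and aromatic n carries 0 H:
  atom 1: C, bond orders sum to 1 (valence 4) → 3 H
  atom 2: O, bond orders sum to 2 (valence 2) → 0 H
  atom 3: aromatic c, 3 neighbours → 0 H
  atom 4: aromatic c, 3 neighbours → 0 H
  atom 5: C, bond orders sum to 4 (valence 4) → 0 H
  atom 6: O, bond orders sum to 2 (valence 2) → 0 H
  atom 7: O, bond orders sum to 1 (valence 2) → 1 H
  atom 8: aromatic c, 2 neighbours → 1 H
  atom 9: aromatic c, 3 neighbours → 0 H
  atom 10: aromatic c, 2 neighbours → 1 H
  atom 11: aromatic c, 2 neighbours → 1 H
  atom 12: aromatic c, 3 neighbours → 0 H
  atom 13: C, bond orders sum to 4 (valence 4) → 0 H
  atom 14: O, bond orders sum to 2 (valence 2) → 0 H
  atom 15: O, bond orders sum to 2 (valence 2) → 0 H
  atom 16: C, bond orders sum to 1 (valence 4) → 3 H
  atom 17: aromatic c, 3 neighbours → 0 H
  atom 18: N, bond orders sum to 1 (valence 3) → 2 H
  atom 19: aromatic c, 3 neighbours → 0 H
  atom 20: aromatic c, 3 neighbours → 0 H
  atom 21: S, bond orders sum to 1 (valence 2) → 1 H
Totals → C:14, H:13, N:1, O:5, S:1.
In Hill order: C14H13NO5S.

C14H13NO5S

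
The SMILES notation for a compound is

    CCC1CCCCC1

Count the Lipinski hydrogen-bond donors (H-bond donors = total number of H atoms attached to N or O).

Donors: find every N or O and count the H atoms it carries.
  (no N or O atoms present)
Lipinski HBD = 0.

0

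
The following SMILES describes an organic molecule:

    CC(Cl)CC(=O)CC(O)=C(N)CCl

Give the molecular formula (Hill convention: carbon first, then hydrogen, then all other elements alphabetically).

Walk through each heavy atom and fill implicit hydrogens from standard valence (C 4, N 3, O 2, S 2, halogen 1):
  atom 1: C, bond orders sum to 1 (valence 4) → 3 H
  atom 2: C, bond orders sum to 3 (valence 4) → 1 H
  atom 3: Cl (halogen, monovalent) → 0 H
  atom 4: C, bond orders sum to 2 (valence 4) → 2 H
  atom 5: C, bond orders sum to 4 (valence 4) → 0 H
  atom 6: O, bond orders sum to 2 (valence 2) → 0 H
  atom 7: C, bond orders sum to 2 (valence 4) → 2 H
  atom 8: C, bond orders sum to 4 (valence 4) → 0 H
  atom 9: O, bond orders sum to 1 (valence 2) → 1 H
  atom 10: C, bond orders sum to 4 (valence 4) → 0 H
  atom 11: N, bond orders sum to 1 (valence 3) → 2 H
  atom 12: C, bond orders sum to 2 (valence 4) → 2 H
  atom 13: Cl (halogen, monovalent) → 0 H
Totals → C:8, H:13, Cl:2, N:1, O:2.

C8H13Cl2NO2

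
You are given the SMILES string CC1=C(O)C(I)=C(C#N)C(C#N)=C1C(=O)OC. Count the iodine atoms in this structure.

1

Scan the SMILES for I atoms (remember two-letter symbols like Cl and Br are single atoms).
Iodine count: 1.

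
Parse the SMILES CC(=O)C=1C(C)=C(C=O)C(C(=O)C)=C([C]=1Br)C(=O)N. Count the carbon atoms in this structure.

13

Count every carbon token in the SMILES (each C, including those in ring-closure positions and inside branches).
Carbon count: 13.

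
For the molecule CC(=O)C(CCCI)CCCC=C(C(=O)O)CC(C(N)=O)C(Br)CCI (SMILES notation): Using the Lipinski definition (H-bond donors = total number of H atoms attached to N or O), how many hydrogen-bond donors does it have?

Donors: find every N or O and count the H atoms it carries.
  atom 3 (O): bond orders sum to 2 → 0 H
  atom 15 (O): bond orders sum to 2 → 0 H
  atom 16 (O): bond orders sum to 1 → 1 H
  atom 20 (N): bond orders sum to 1 → 2 H
  atom 21 (O): bond orders sum to 2 → 0 H
Lipinski HBD = 3.

3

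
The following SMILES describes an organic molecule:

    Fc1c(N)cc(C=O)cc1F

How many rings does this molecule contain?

In SMILES, each pair of matching ring-closure digits denotes one ring-closing bond; the number of such bonds equals the number of independent rings.
Ring-closure bonds here: 1.

1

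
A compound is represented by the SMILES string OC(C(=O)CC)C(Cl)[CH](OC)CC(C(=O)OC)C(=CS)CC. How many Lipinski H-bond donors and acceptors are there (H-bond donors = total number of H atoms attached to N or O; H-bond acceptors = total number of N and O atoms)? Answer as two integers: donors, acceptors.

1, 5

Donors: find every N or O and count the H atoms it carries.
  atom 1 (O): bond orders sum to 1 → 1 H
  atom 4 (O): bond orders sum to 2 → 0 H
  atom 10 (O): bond orders sum to 2 → 0 H
  atom 15 (O): bond orders sum to 2 → 0 H
  atom 16 (O): bond orders sum to 2 → 0 H
Lipinski HBD = 1.
Acceptors: N atoms = 0, O atoms = 5 → HBA = 5.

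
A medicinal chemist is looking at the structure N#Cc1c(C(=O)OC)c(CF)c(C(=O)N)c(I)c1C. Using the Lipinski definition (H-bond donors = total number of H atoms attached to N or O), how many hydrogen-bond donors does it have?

Donors: find every N or O and count the H atoms it carries.
  atom 1 (N): bond orders sum to 3 → 0 H
  atom 6 (O): bond orders sum to 2 → 0 H
  atom 7 (O): bond orders sum to 2 → 0 H
  atom 14 (O): bond orders sum to 2 → 0 H
  atom 15 (N): bond orders sum to 1 → 2 H
Lipinski HBD = 2.

2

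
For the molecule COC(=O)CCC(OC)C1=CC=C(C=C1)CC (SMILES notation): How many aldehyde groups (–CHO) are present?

Scan the SMILES for the aldehyde motif — none present.
Groups that are present: 1 ester, 1 ether.

0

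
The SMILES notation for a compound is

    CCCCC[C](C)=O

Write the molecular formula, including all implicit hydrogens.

Walk through each heavy atom and fill implicit hydrogens from standard valence (C 4, N 3, O 2, S 2, halogen 1):
  atom 1: C, bond orders sum to 1 (valence 4) → 3 H
  atom 2: C, bond orders sum to 2 (valence 4) → 2 H
  atom 3: C, bond orders sum to 2 (valence 4) → 2 H
  atom 4: C, bond orders sum to 2 (valence 4) → 2 H
  atom 5: C, bond orders sum to 2 (valence 4) → 2 H
  atom 6: C with explicit H count 0
  atom 7: C, bond orders sum to 1 (valence 4) → 3 H
  atom 8: O, bond orders sum to 2 (valence 2) → 0 H
Totals → C:7, H:14, O:1.
In Hill order: C7H14O.

C7H14O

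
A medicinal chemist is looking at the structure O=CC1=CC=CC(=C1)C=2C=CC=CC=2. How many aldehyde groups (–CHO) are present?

The aldehyde motif appears at heavy-atom position 2 in the SMILES.
Aldehyde count: 1.

1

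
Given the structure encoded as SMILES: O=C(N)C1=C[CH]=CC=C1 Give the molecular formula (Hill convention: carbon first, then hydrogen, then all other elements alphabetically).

Walk through each heavy atom and fill implicit hydrogens from standard valence (C 4, N 3, O 2, S 2, halogen 1):
  atom 1: O, bond orders sum to 2 (valence 2) → 0 H
  atom 2: C, bond orders sum to 4 (valence 4) → 0 H
  atom 3: N, bond orders sum to 1 (valence 3) → 2 H
  atom 4: C, bond orders sum to 4 (valence 4) → 0 H
  atom 5: C, bond orders sum to 3 (valence 4) → 1 H
  atom 6: C with explicit H count 1
  atom 7: C, bond orders sum to 3 (valence 4) → 1 H
  atom 8: C, bond orders sum to 3 (valence 4) → 1 H
  atom 9: C, bond orders sum to 3 (valence 4) → 1 H
Totals → C:7, H:7, N:1, O:1.

C7H7NO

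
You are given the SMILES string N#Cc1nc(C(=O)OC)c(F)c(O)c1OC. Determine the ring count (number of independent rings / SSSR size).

In SMILES, each pair of matching ring-closure digits denotes one ring-closing bond; the number of such bonds equals the number of independent rings.
Ring-closure bonds here: 1.

1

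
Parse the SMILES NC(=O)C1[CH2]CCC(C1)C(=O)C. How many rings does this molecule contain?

1

In SMILES, each pair of matching ring-closure digits denotes one ring-closing bond; the number of such bonds equals the number of independent rings.
Ring-closure bonds here: 1.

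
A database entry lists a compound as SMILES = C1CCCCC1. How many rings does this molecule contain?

1

In SMILES, each pair of matching ring-closure digits denotes one ring-closing bond; the number of such bonds equals the number of independent rings.
Ring-closure bonds here: 1.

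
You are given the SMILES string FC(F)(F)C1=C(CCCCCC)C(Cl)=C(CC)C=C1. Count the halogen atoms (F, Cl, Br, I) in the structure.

4

Halogen atoms appear at heavy-atom positions 1, 3, 4, 14 (1×Cl, 3×F).
Halogen count: 4.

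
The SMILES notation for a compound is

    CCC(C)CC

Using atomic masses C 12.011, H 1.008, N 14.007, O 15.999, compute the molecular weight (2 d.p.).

First, the molecular formula is C6H14 (counting implicit H from valence).
  C: 6 × 12.011 = 72.066
  H: 14 × 1.008 = 14.112
Sum: 6×12.011 + 14×1.008 = 86.178 → 86.18 g/mol.

86.18 g/mol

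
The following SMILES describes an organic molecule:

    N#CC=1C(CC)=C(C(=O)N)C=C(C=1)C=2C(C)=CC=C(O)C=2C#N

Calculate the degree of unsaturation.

Degree of unsaturation = (number of rings) + (number of π bonds).
Ring closures in the SMILES: 2.
π bonds: 7 double bonds (each 1 DoU), 2 triple bonds (each 2 DoU) → 11 DoU from unsaturation.
Total DoU = 2 + 11 = 13.

13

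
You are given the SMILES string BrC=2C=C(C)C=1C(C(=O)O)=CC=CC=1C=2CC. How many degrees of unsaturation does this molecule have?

8

Degree of unsaturation = (number of rings) + (number of π bonds).
Ring closures in the SMILES: 2.
π bonds: 6 double bonds (each 1 DoU) → 6 DoU from unsaturation.
Total DoU = 2 + 6 = 8.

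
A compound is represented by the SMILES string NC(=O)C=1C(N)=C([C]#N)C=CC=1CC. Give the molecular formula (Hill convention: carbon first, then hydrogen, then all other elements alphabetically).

C10H11N3O

Walk through each heavy atom and fill implicit hydrogens from standard valence (C 4, N 3, O 2, S 2, halogen 1):
  atom 1: N, bond orders sum to 1 (valence 3) → 2 H
  atom 2: C, bond orders sum to 4 (valence 4) → 0 H
  atom 3: O, bond orders sum to 2 (valence 2) → 0 H
  atom 4: C, bond orders sum to 4 (valence 4) → 0 H
  atom 5: C, bond orders sum to 4 (valence 4) → 0 H
  atom 6: N, bond orders sum to 1 (valence 3) → 2 H
  atom 7: C, bond orders sum to 4 (valence 4) → 0 H
  atom 8: C with explicit H count 0
  atom 9: N, bond orders sum to 3 (valence 3) → 0 H
  atom 10: C, bond orders sum to 3 (valence 4) → 1 H
  atom 11: C, bond orders sum to 3 (valence 4) → 1 H
  atom 12: C, bond orders sum to 4 (valence 4) → 0 H
  atom 13: C, bond orders sum to 2 (valence 4) → 2 H
  atom 14: C, bond orders sum to 1 (valence 4) → 3 H
Totals → C:10, H:11, N:3, O:1.
In Hill order: C10H11N3O.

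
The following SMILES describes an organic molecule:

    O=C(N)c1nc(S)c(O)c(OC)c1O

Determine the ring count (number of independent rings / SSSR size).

In SMILES, each pair of matching ring-closure digits denotes one ring-closing bond; the number of such bonds equals the number of independent rings.
Ring-closure bonds here: 1.

1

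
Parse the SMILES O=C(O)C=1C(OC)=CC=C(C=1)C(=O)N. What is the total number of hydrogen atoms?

Walk through each heavy atom and fill implicit hydrogens from standard valence (C 4, N 3, O 2, S 2, halogen 1):
  atom 1: O, bond orders sum to 2 (valence 2) → 0 H
  atom 2: C, bond orders sum to 4 (valence 4) → 0 H
  atom 3: O, bond orders sum to 1 (valence 2) → 1 H
  atom 4: C, bond orders sum to 4 (valence 4) → 0 H
  atom 5: C, bond orders sum to 4 (valence 4) → 0 H
  atom 6: O, bond orders sum to 2 (valence 2) → 0 H
  atom 7: C, bond orders sum to 1 (valence 4) → 3 H
  atom 8: C, bond orders sum to 3 (valence 4) → 1 H
  atom 9: C, bond orders sum to 3 (valence 4) → 1 H
  atom 10: C, bond orders sum to 4 (valence 4) → 0 H
  atom 11: C, bond orders sum to 3 (valence 4) → 1 H
  atom 12: C, bond orders sum to 4 (valence 4) → 0 H
  atom 13: O, bond orders sum to 2 (valence 2) → 0 H
  atom 14: N, bond orders sum to 1 (valence 3) → 2 H
Total hydrogens: 9.

9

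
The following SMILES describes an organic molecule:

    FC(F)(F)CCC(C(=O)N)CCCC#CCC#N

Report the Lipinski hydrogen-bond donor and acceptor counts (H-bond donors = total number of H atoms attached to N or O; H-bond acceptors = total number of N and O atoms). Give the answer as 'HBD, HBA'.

Donors: find every N or O and count the H atoms it carries.
  atom 9 (O): bond orders sum to 2 → 0 H
  atom 10 (N): bond orders sum to 1 → 2 H
  atom 18 (N): bond orders sum to 3 → 0 H
Lipinski HBD = 2.
Acceptors: N atoms = 2, O atoms = 1 → HBA = 3.

2, 3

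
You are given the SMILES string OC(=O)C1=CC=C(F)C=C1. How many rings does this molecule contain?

In SMILES, each pair of matching ring-closure digits denotes one ring-closing bond; the number of such bonds equals the number of independent rings.
Ring-closure bonds here: 1.

1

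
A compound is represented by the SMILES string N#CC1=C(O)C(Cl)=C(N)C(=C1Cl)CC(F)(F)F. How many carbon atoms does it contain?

9

Count every carbon token in the SMILES (each C, including those in ring-closure positions and inside branches).
Carbon count: 9.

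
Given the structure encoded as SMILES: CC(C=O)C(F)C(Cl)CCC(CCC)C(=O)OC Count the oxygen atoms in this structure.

3

Scan the SMILES for O atoms (remember two-letter symbols like Cl and Br are single atoms).
Oxygen count: 3.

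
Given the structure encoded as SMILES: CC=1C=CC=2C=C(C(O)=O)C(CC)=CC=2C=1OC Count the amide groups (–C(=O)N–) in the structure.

0

Scan the SMILES for the amide motif — none present.
Groups that are present: 1 carboxylic acid, 1 ether.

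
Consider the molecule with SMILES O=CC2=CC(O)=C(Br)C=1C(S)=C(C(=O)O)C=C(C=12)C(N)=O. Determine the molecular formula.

Walk through each heavy atom and fill implicit hydrogens from standard valence (C 4, N 3, O 2, S 2, halogen 1):
  atom 1: O, bond orders sum to 2 (valence 2) → 0 H
  atom 2: C, bond orders sum to 3 (valence 4) → 1 H
  atom 3: C, bond orders sum to 4 (valence 4) → 0 H
  atom 4: C, bond orders sum to 3 (valence 4) → 1 H
  atom 5: C, bond orders sum to 4 (valence 4) → 0 H
  atom 6: O, bond orders sum to 1 (valence 2) → 1 H
  atom 7: C, bond orders sum to 4 (valence 4) → 0 H
  atom 8: Br (halogen, monovalent) → 0 H
  atom 9: C, bond orders sum to 4 (valence 4) → 0 H
  atom 10: C, bond orders sum to 4 (valence 4) → 0 H
  atom 11: S, bond orders sum to 1 (valence 2) → 1 H
  atom 12: C, bond orders sum to 4 (valence 4) → 0 H
  atom 13: C, bond orders sum to 4 (valence 4) → 0 H
  atom 14: O, bond orders sum to 2 (valence 2) → 0 H
  atom 15: O, bond orders sum to 1 (valence 2) → 1 H
  atom 16: C, bond orders sum to 3 (valence 4) → 1 H
  atom 17: C, bond orders sum to 4 (valence 4) → 0 H
  atom 18: C, bond orders sum to 4 (valence 4) → 0 H
  atom 19: C, bond orders sum to 4 (valence 4) → 0 H
  atom 20: N, bond orders sum to 1 (valence 3) → 2 H
  atom 21: O, bond orders sum to 2 (valence 2) → 0 H
Totals → C:13, H:8, Br:1, N:1, O:5, S:1.

C13H8BrNO5S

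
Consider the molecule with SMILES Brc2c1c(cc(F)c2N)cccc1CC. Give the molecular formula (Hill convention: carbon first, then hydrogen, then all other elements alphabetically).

C12H11BrFN

Walk through each heavy atom and fill implicit hydrogens from standard valence (C 4, N 3, O 2, S 2, halogen 1); for lowercase aromatic atoms, an aromatic c carries 1 H when it has two neighbours and 0 H with three, and aromatic n carries 0 H:
  atom 1: Br (halogen, monovalent) → 0 H
  atom 2: aromatic c, 3 neighbours → 0 H
  atom 3: aromatic c, 3 neighbours → 0 H
  atom 4: aromatic c, 3 neighbours → 0 H
  atom 5: aromatic c, 2 neighbours → 1 H
  atom 6: aromatic c, 3 neighbours → 0 H
  atom 7: F (halogen, monovalent) → 0 H
  atom 8: aromatic c, 3 neighbours → 0 H
  atom 9: N, bond orders sum to 1 (valence 3) → 2 H
  atom 10: aromatic c, 2 neighbours → 1 H
  atom 11: aromatic c, 2 neighbours → 1 H
  atom 12: aromatic c, 2 neighbours → 1 H
  atom 13: aromatic c, 3 neighbours → 0 H
  atom 14: C, bond orders sum to 2 (valence 4) → 2 H
  atom 15: C, bond orders sum to 1 (valence 4) → 3 H
Totals → C:12, H:11, Br:1, F:1, N:1.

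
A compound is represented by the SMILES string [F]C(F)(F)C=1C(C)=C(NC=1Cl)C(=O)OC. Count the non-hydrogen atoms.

15

Every atom symbol written in the SMILES (organic subset) is one heavy atom; implicit H are not written.
Heavy atoms by element → C:8, Cl:1, F:3, N:1, O:2.
Total: 15.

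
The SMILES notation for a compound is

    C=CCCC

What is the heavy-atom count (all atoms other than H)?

Every atom symbol written in the SMILES (organic subset) is one heavy atom; implicit H are not written.
Heavy atoms by element → C:5.
Total: 5.

5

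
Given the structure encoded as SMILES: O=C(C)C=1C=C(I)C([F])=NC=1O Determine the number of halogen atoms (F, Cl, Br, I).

2

Halogen atoms appear at heavy-atom positions 7, 9 (1×F, 1×I).
Other groups present: 1 hydroxyl, 1 ketone.
Halogen count: 2.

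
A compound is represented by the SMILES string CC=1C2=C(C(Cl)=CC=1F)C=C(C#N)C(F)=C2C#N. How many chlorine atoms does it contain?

Scan the SMILES for Cl atoms (remember two-letter symbols like Cl and Br are single atoms).
Chlorine count: 1.

1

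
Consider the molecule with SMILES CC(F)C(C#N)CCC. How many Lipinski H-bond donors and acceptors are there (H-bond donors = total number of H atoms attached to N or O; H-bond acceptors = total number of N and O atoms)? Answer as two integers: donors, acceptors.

Donors: find every N or O and count the H atoms it carries.
  atom 6 (N): bond orders sum to 3 → 0 H
Lipinski HBD = 0.
Acceptors: N atoms = 1, O atoms = 0 → HBA = 1.

0, 1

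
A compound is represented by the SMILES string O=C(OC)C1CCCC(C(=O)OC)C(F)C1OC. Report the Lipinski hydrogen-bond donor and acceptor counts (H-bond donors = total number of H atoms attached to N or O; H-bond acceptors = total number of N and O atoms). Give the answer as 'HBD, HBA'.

Donors: find every N or O and count the H atoms it carries.
  atom 1 (O): bond orders sum to 2 → 0 H
  atom 3 (O): bond orders sum to 2 → 0 H
  atom 11 (O): bond orders sum to 2 → 0 H
  atom 12 (O): bond orders sum to 2 → 0 H
  atom 17 (O): bond orders sum to 2 → 0 H
Lipinski HBD = 0.
Acceptors: N atoms = 0, O atoms = 5 → HBA = 5.

0, 5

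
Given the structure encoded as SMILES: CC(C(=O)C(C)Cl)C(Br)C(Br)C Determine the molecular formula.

Walk through each heavy atom and fill implicit hydrogens from standard valence (C 4, N 3, O 2, S 2, halogen 1):
  atom 1: C, bond orders sum to 1 (valence 4) → 3 H
  atom 2: C, bond orders sum to 3 (valence 4) → 1 H
  atom 3: C, bond orders sum to 4 (valence 4) → 0 H
  atom 4: O, bond orders sum to 2 (valence 2) → 0 H
  atom 5: C, bond orders sum to 3 (valence 4) → 1 H
  atom 6: C, bond orders sum to 1 (valence 4) → 3 H
  atom 7: Cl (halogen, monovalent) → 0 H
  atom 8: C, bond orders sum to 3 (valence 4) → 1 H
  atom 9: Br (halogen, monovalent) → 0 H
  atom 10: C, bond orders sum to 3 (valence 4) → 1 H
  atom 11: Br (halogen, monovalent) → 0 H
  atom 12: C, bond orders sum to 1 (valence 4) → 3 H
Totals → C:8, H:13, Br:2, Cl:1, O:1.
In Hill order: C8H13Br2ClO.

C8H13Br2ClO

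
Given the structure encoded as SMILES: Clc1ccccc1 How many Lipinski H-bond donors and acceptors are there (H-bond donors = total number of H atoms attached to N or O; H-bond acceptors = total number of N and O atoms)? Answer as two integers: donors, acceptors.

0, 0

Donors: find every N or O and count the H atoms it carries.
  (no N or O atoms present)
Lipinski HBD = 0.
Acceptors: N atoms = 0, O atoms = 0 → HBA = 0.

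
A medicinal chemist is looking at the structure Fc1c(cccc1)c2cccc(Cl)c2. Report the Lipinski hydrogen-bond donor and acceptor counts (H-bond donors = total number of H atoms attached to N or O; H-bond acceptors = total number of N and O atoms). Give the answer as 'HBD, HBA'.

0, 0

Donors: find every N or O and count the H atoms it carries.
  (no N or O atoms present)
Lipinski HBD = 0.
Acceptors: N atoms = 0, O atoms = 0 → HBA = 0.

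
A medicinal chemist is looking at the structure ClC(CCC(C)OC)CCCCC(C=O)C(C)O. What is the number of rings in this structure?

In SMILES, each pair of matching ring-closure digits denotes one ring-closing bond; the number of such bonds equals the number of independent rings.
Ring-closure bonds here: 0.

0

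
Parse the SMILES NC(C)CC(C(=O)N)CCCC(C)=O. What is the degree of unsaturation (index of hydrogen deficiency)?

2

Degree of unsaturation = (number of rings) + (number of π bonds).
Ring closures in the SMILES: 0.
π bonds: 2 double bonds (each 1 DoU) → 2 DoU from unsaturation.
Total DoU = 0 + 2 = 2.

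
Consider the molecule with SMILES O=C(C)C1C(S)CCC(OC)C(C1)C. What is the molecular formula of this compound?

C11H20O2S

Walk through each heavy atom and fill implicit hydrogens from standard valence (C 4, N 3, O 2, S 2, halogen 1):
  atom 1: O, bond orders sum to 2 (valence 2) → 0 H
  atom 2: C, bond orders sum to 4 (valence 4) → 0 H
  atom 3: C, bond orders sum to 1 (valence 4) → 3 H
  atom 4: C, bond orders sum to 3 (valence 4) → 1 H
  atom 5: C, bond orders sum to 3 (valence 4) → 1 H
  atom 6: S, bond orders sum to 1 (valence 2) → 1 H
  atom 7: C, bond orders sum to 2 (valence 4) → 2 H
  atom 8: C, bond orders sum to 2 (valence 4) → 2 H
  atom 9: C, bond orders sum to 3 (valence 4) → 1 H
  atom 10: O, bond orders sum to 2 (valence 2) → 0 H
  atom 11: C, bond orders sum to 1 (valence 4) → 3 H
  atom 12: C, bond orders sum to 3 (valence 4) → 1 H
  atom 13: C, bond orders sum to 2 (valence 4) → 2 H
  atom 14: C, bond orders sum to 1 (valence 4) → 3 H
Totals → C:11, H:20, O:2, S:1.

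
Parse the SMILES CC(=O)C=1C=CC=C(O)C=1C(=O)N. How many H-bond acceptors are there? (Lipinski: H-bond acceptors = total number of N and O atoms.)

4

N atoms: 1; O atoms: 3.
Lipinski HBA = 1 + 3 = 4.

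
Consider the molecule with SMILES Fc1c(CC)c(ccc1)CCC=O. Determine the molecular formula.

C11H13FO

Walk through each heavy atom and fill implicit hydrogens from standard valence (C 4, N 3, O 2, S 2, halogen 1); for lowercase aromatic atoms, an aromatic c carries 1 H when it has two neighbours and 0 H with three, and aromatic n carries 0 H:
  atom 1: F (halogen, monovalent) → 0 H
  atom 2: aromatic c, 3 neighbours → 0 H
  atom 3: aromatic c, 3 neighbours → 0 H
  atom 4: C, bond orders sum to 2 (valence 4) → 2 H
  atom 5: C, bond orders sum to 1 (valence 4) → 3 H
  atom 6: aromatic c, 3 neighbours → 0 H
  atom 7: aromatic c, 2 neighbours → 1 H
  atom 8: aromatic c, 2 neighbours → 1 H
  atom 9: aromatic c, 2 neighbours → 1 H
  atom 10: C, bond orders sum to 2 (valence 4) → 2 H
  atom 11: C, bond orders sum to 2 (valence 4) → 2 H
  atom 12: C, bond orders sum to 3 (valence 4) → 1 H
  atom 13: O, bond orders sum to 2 (valence 2) → 0 H
Totals → C:11, H:13, F:1, O:1.
In Hill order: C11H13FO.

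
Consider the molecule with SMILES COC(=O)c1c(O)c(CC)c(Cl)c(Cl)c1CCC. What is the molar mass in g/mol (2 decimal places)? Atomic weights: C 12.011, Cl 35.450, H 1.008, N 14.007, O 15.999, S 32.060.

291.17 g/mol

First, the molecular formula is C13H16Cl2O3 (counting implicit H from valence).
  C: 13 × 12.011 = 156.143
  Cl: 2 × 35.450 = 70.900
  H: 16 × 1.008 = 16.128
  O: 3 × 15.999 = 47.997
Sum: 13×12.011 + 2×35.450 + 16×1.008 + 3×15.999 = 291.168 → 291.17 g/mol.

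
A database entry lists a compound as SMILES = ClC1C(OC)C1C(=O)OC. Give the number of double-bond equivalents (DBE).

Degree of unsaturation = (number of rings) + (number of π bonds).
Ring closures in the SMILES: 1.
π bonds: 1 double bond (each 1 DoU) → 1 DoU from unsaturation.
Total DoU = 1 + 1 = 2.

2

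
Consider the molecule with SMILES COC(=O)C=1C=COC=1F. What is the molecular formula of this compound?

C6H5FO3

Walk through each heavy atom and fill implicit hydrogens from standard valence (C 4, N 3, O 2, S 2, halogen 1):
  atom 1: C, bond orders sum to 1 (valence 4) → 3 H
  atom 2: O, bond orders sum to 2 (valence 2) → 0 H
  atom 3: C, bond orders sum to 4 (valence 4) → 0 H
  atom 4: O, bond orders sum to 2 (valence 2) → 0 H
  atom 5: C, bond orders sum to 4 (valence 4) → 0 H
  atom 6: C, bond orders sum to 3 (valence 4) → 1 H
  atom 7: C, bond orders sum to 3 (valence 4) → 1 H
  atom 8: O, bond orders sum to 2 (valence 2) → 0 H
  atom 9: C, bond orders sum to 4 (valence 4) → 0 H
  atom 10: F (halogen, monovalent) → 0 H
Totals → C:6, H:5, F:1, O:3.
In Hill order: C6H5FO3.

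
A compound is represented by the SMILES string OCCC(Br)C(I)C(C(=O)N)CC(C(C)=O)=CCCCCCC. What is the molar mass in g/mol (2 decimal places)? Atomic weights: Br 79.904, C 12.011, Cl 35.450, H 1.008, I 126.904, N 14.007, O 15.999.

502.23 g/mol

First, the molecular formula is C17H29BrINO3 (counting implicit H from valence).
  Br: 1 × 79.904 = 79.904
  C: 17 × 12.011 = 204.187
  H: 29 × 1.008 = 29.232
  I: 1 × 126.904 = 126.904
  N: 1 × 14.007 = 14.007
  O: 3 × 15.999 = 47.997
Sum: 1×79.904 + 17×12.011 + 29×1.008 + 1×126.904 + 1×14.007 + 3×15.999 = 502.231 → 502.23 g/mol.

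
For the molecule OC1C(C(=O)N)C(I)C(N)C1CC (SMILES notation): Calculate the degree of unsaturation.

2

Molecular formula: C8H15IN2O2.
DoU = (2C + 2 + N − H − X) / 2, where X is the halogen count and O/S are ignored.
    = (2·8 + 2 + 2 − 15 − 1) / 2 = 4 / 2 = 2.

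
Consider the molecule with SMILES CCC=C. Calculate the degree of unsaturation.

Molecular formula: C4H8.
DoU = (2C + 2 + N − H − X) / 2, where X is the halogen count and O/S are ignored.
    = (2·4 + 2 + 0 − 8 − 0) / 2 = 2 / 2 = 1.

1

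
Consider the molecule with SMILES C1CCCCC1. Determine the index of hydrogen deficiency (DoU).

1

Degree of unsaturation = (number of rings) + (number of π bonds).
Ring closures in the SMILES: 1.
π bonds: none → 0 DoU from unsaturation.
Total DoU = 1 + 0 = 1.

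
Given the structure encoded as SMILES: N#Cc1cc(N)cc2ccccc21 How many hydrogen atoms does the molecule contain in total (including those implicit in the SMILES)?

8

Walk through each heavy atom and fill implicit hydrogens from standard valence (C 4, N 3, O 2, S 2, halogen 1); for lowercase aromatic atoms, an aromatic c carries 1 H when it has two neighbours and 0 H with three, and aromatic n carries 0 H:
  atom 1: N, bond orders sum to 3 (valence 3) → 0 H
  atom 2: C, bond orders sum to 4 (valence 4) → 0 H
  atom 3: aromatic c, 3 neighbours → 0 H
  atom 4: aromatic c, 2 neighbours → 1 H
  atom 5: aromatic c, 3 neighbours → 0 H
  atom 6: N, bond orders sum to 1 (valence 3) → 2 H
  atom 7: aromatic c, 2 neighbours → 1 H
  atom 8: aromatic c, 3 neighbours → 0 H
  atom 9: aromatic c, 2 neighbours → 1 H
  atom 10: aromatic c, 2 neighbours → 1 H
  atom 11: aromatic c, 2 neighbours → 1 H
  atom 12: aromatic c, 2 neighbours → 1 H
  atom 13: aromatic c, 3 neighbours → 0 H
Total hydrogens: 8.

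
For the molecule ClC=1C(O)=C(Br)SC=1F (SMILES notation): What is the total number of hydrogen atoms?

Walk through each heavy atom and fill implicit hydrogens from standard valence (C 4, N 3, O 2, S 2, halogen 1):
  atom 1: Cl (halogen, monovalent) → 0 H
  atom 2: C, bond orders sum to 4 (valence 4) → 0 H
  atom 3: C, bond orders sum to 4 (valence 4) → 0 H
  atom 4: O, bond orders sum to 1 (valence 2) → 1 H
  atom 5: C, bond orders sum to 4 (valence 4) → 0 H
  atom 6: Br (halogen, monovalent) → 0 H
  atom 7: S, bond orders sum to 2 (valence 2) → 0 H
  atom 8: C, bond orders sum to 4 (valence 4) → 0 H
  atom 9: F (halogen, monovalent) → 0 H
Total hydrogens: 1.

1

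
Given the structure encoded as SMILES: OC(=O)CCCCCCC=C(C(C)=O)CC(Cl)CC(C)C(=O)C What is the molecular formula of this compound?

C18H29ClO4

Walk through each heavy atom and fill implicit hydrogens from standard valence (C 4, N 3, O 2, S 2, halogen 1):
  atom 1: O, bond orders sum to 1 (valence 2) → 1 H
  atom 2: C, bond orders sum to 4 (valence 4) → 0 H
  atom 3: O, bond orders sum to 2 (valence 2) → 0 H
  atom 4: C, bond orders sum to 2 (valence 4) → 2 H
  atom 5: C, bond orders sum to 2 (valence 4) → 2 H
  atom 6: C, bond orders sum to 2 (valence 4) → 2 H
  atom 7: C, bond orders sum to 2 (valence 4) → 2 H
  atom 8: C, bond orders sum to 2 (valence 4) → 2 H
  atom 9: C, bond orders sum to 2 (valence 4) → 2 H
  atom 10: C, bond orders sum to 3 (valence 4) → 1 H
  atom 11: C, bond orders sum to 4 (valence 4) → 0 H
  atom 12: C, bond orders sum to 4 (valence 4) → 0 H
  atom 13: C, bond orders sum to 1 (valence 4) → 3 H
  atom 14: O, bond orders sum to 2 (valence 2) → 0 H
  atom 15: C, bond orders sum to 2 (valence 4) → 2 H
  atom 16: C, bond orders sum to 3 (valence 4) → 1 H
  atom 17: Cl (halogen, monovalent) → 0 H
  atom 18: C, bond orders sum to 2 (valence 4) → 2 H
  atom 19: C, bond orders sum to 3 (valence 4) → 1 H
  atom 20: C, bond orders sum to 1 (valence 4) → 3 H
  atom 21: C, bond orders sum to 4 (valence 4) → 0 H
  atom 22: O, bond orders sum to 2 (valence 2) → 0 H
  atom 23: C, bond orders sum to 1 (valence 4) → 3 H
Totals → C:18, H:29, Cl:1, O:4.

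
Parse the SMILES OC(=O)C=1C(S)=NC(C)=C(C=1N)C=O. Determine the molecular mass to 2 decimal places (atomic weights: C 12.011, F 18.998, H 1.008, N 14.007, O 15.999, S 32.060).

First, the molecular formula is C8H8N2O3S (counting implicit H from valence).
  C: 8 × 12.011 = 96.088
  H: 8 × 1.008 = 8.064
  N: 2 × 14.007 = 28.014
  O: 3 × 15.999 = 47.997
  S: 1 × 32.060 = 32.060
Sum: 8×12.011 + 8×1.008 + 2×14.007 + 3×15.999 + 1×32.060 = 212.223 → 212.22 g/mol.

212.22 g/mol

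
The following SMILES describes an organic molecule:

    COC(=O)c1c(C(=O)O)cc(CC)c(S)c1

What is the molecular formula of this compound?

C11H12O4S

Walk through each heavy atom and fill implicit hydrogens from standard valence (C 4, N 3, O 2, S 2, halogen 1); for lowercase aromatic atoms, an aromatic c carries 1 H when it has two neighbours and 0 H with three, and aromatic n carries 0 H:
  atom 1: C, bond orders sum to 1 (valence 4) → 3 H
  atom 2: O, bond orders sum to 2 (valence 2) → 0 H
  atom 3: C, bond orders sum to 4 (valence 4) → 0 H
  atom 4: O, bond orders sum to 2 (valence 2) → 0 H
  atom 5: aromatic c, 3 neighbours → 0 H
  atom 6: aromatic c, 3 neighbours → 0 H
  atom 7: C, bond orders sum to 4 (valence 4) → 0 H
  atom 8: O, bond orders sum to 2 (valence 2) → 0 H
  atom 9: O, bond orders sum to 1 (valence 2) → 1 H
  atom 10: aromatic c, 2 neighbours → 1 H
  atom 11: aromatic c, 3 neighbours → 0 H
  atom 12: C, bond orders sum to 2 (valence 4) → 2 H
  atom 13: C, bond orders sum to 1 (valence 4) → 3 H
  atom 14: aromatic c, 3 neighbours → 0 H
  atom 15: S, bond orders sum to 1 (valence 2) → 1 H
  atom 16: aromatic c, 2 neighbours → 1 H
Totals → C:11, H:12, O:4, S:1.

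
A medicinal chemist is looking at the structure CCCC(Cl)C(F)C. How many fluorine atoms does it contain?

1

Scan the SMILES for F atoms (remember two-letter symbols like Cl and Br are single atoms).
Fluorine count: 1.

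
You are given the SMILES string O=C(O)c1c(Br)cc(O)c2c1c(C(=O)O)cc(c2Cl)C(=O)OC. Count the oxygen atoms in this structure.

Scan the SMILES for O atoms (remember two-letter symbols like Cl and Br are single atoms).
Oxygen count: 7.

7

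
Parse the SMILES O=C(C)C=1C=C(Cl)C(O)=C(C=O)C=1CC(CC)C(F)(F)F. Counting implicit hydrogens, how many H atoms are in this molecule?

14

Walk through each heavy atom and fill implicit hydrogens from standard valence (C 4, N 3, O 2, S 2, halogen 1):
  atom 1: O, bond orders sum to 2 (valence 2) → 0 H
  atom 2: C, bond orders sum to 4 (valence 4) → 0 H
  atom 3: C, bond orders sum to 1 (valence 4) → 3 H
  atom 4: C, bond orders sum to 4 (valence 4) → 0 H
  atom 5: C, bond orders sum to 3 (valence 4) → 1 H
  atom 6: C, bond orders sum to 4 (valence 4) → 0 H
  atom 7: Cl (halogen, monovalent) → 0 H
  atom 8: C, bond orders sum to 4 (valence 4) → 0 H
  atom 9: O, bond orders sum to 1 (valence 2) → 1 H
  atom 10: C, bond orders sum to 4 (valence 4) → 0 H
  atom 11: C, bond orders sum to 3 (valence 4) → 1 H
  atom 12: O, bond orders sum to 2 (valence 2) → 0 H
  atom 13: C, bond orders sum to 4 (valence 4) → 0 H
  atom 14: C, bond orders sum to 2 (valence 4) → 2 H
  atom 15: C, bond orders sum to 3 (valence 4) → 1 H
  atom 16: C, bond orders sum to 2 (valence 4) → 2 H
  atom 17: C, bond orders sum to 1 (valence 4) → 3 H
  atom 18: C, bond orders sum to 4 (valence 4) → 0 H
  atom 19: F (halogen, monovalent) → 0 H
  atom 20: F (halogen, monovalent) → 0 H
  atom 21: F (halogen, monovalent) → 0 H
Total hydrogens: 14.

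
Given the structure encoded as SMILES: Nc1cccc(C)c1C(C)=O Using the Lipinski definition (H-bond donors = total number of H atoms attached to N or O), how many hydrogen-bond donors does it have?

Donors: find every N or O and count the H atoms it carries.
  atom 1 (N): bond orders sum to 1 → 2 H
  atom 11 (O): bond orders sum to 2 → 0 H
Lipinski HBD = 2.

2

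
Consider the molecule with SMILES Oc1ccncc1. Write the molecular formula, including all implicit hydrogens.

Walk through each heavy atom and fill implicit hydrogens from standard valence (C 4, N 3, O 2, S 2, halogen 1); for lowercase aromatic atoms, an aromatic c carries 1 H when it has two neighbours and 0 H with three, and aromatic n carries 0 H:
  atom 1: O, bond orders sum to 1 (valence 2) → 1 H
  atom 2: aromatic c, 3 neighbours → 0 H
  atom 3: aromatic c, 2 neighbours → 1 H
  atom 4: aromatic c, 2 neighbours → 1 H
  atom 5: aromatic n, 2 neighbours → 0 H
  atom 6: aromatic c, 2 neighbours → 1 H
  atom 7: aromatic c, 2 neighbours → 1 H
Totals → C:5, H:5, N:1, O:1.

C5H5NO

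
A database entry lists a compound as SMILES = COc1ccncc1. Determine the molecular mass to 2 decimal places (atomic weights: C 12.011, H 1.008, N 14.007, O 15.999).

109.13 g/mol

First, the molecular formula is C6H7NO (counting implicit H from valence).
  C: 6 × 12.011 = 72.066
  H: 7 × 1.008 = 7.056
  N: 1 × 14.007 = 14.007
  O: 1 × 15.999 = 15.999
Sum: 6×12.011 + 7×1.008 + 1×14.007 + 1×15.999 = 109.128 → 109.13 g/mol.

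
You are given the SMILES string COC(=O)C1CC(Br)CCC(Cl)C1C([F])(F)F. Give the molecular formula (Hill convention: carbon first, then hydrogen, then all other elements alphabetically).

Walk through each heavy atom and fill implicit hydrogens from standard valence (C 4, N 3, O 2, S 2, halogen 1):
  atom 1: C, bond orders sum to 1 (valence 4) → 3 H
  atom 2: O, bond orders sum to 2 (valence 2) → 0 H
  atom 3: C, bond orders sum to 4 (valence 4) → 0 H
  atom 4: O, bond orders sum to 2 (valence 2) → 0 H
  atom 5: C, bond orders sum to 3 (valence 4) → 1 H
  atom 6: C, bond orders sum to 2 (valence 4) → 2 H
  atom 7: C, bond orders sum to 3 (valence 4) → 1 H
  atom 8: Br (halogen, monovalent) → 0 H
  atom 9: C, bond orders sum to 2 (valence 4) → 2 H
  atom 10: C, bond orders sum to 2 (valence 4) → 2 H
  atom 11: C, bond orders sum to 3 (valence 4) → 1 H
  atom 12: Cl (halogen, monovalent) → 0 H
  atom 13: C, bond orders sum to 3 (valence 4) → 1 H
  atom 14: C, bond orders sum to 4 (valence 4) → 0 H
  atom 15: F with explicit H count 0
  atom 16: F (halogen, monovalent) → 0 H
  atom 17: F (halogen, monovalent) → 0 H
Totals → C:10, H:13, Br:1, Cl:1, F:3, O:2.
In Hill order: C10H13BrClF3O2.

C10H13BrClF3O2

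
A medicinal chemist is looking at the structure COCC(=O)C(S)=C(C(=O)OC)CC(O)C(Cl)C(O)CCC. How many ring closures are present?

In SMILES, each pair of matching ring-closure digits denotes one ring-closing bond; the number of such bonds equals the number of independent rings.
Ring-closure bonds here: 0.

0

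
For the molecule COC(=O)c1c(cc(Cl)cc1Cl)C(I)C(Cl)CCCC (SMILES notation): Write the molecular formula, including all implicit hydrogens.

Walk through each heavy atom and fill implicit hydrogens from standard valence (C 4, N 3, O 2, S 2, halogen 1); for lowercase aromatic atoms, an aromatic c carries 1 H when it has two neighbours and 0 H with three, and aromatic n carries 0 H:
  atom 1: C, bond orders sum to 1 (valence 4) → 3 H
  atom 2: O, bond orders sum to 2 (valence 2) → 0 H
  atom 3: C, bond orders sum to 4 (valence 4) → 0 H
  atom 4: O, bond orders sum to 2 (valence 2) → 0 H
  atom 5: aromatic c, 3 neighbours → 0 H
  atom 6: aromatic c, 3 neighbours → 0 H
  atom 7: aromatic c, 2 neighbours → 1 H
  atom 8: aromatic c, 3 neighbours → 0 H
  atom 9: Cl (halogen, monovalent) → 0 H
  atom 10: aromatic c, 2 neighbours → 1 H
  atom 11: aromatic c, 3 neighbours → 0 H
  atom 12: Cl (halogen, monovalent) → 0 H
  atom 13: C, bond orders sum to 3 (valence 4) → 1 H
  atom 14: I (halogen, monovalent) → 0 H
  atom 15: C, bond orders sum to 3 (valence 4) → 1 H
  atom 16: Cl (halogen, monovalent) → 0 H
  atom 17: C, bond orders sum to 2 (valence 4) → 2 H
  atom 18: C, bond orders sum to 2 (valence 4) → 2 H
  atom 19: C, bond orders sum to 2 (valence 4) → 2 H
  atom 20: C, bond orders sum to 1 (valence 4) → 3 H
Totals → C:14, H:16, Cl:3, I:1, O:2.

C14H16Cl3IO2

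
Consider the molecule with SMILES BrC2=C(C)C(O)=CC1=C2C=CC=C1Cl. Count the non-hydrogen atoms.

Every atom symbol written in the SMILES (organic subset) is one heavy atom; implicit H are not written.
Heavy atoms by element → Br:1, C:11, Cl:1, O:1.
Total: 14.

14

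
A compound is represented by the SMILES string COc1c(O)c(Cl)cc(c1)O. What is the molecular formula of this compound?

Walk through each heavy atom and fill implicit hydrogens from standard valence (C 4, N 3, O 2, S 2, halogen 1); for lowercase aromatic atoms, an aromatic c carries 1 H when it has two neighbours and 0 H with three, and aromatic n carries 0 H:
  atom 1: C, bond orders sum to 1 (valence 4) → 3 H
  atom 2: O, bond orders sum to 2 (valence 2) → 0 H
  atom 3: aromatic c, 3 neighbours → 0 H
  atom 4: aromatic c, 3 neighbours → 0 H
  atom 5: O, bond orders sum to 1 (valence 2) → 1 H
  atom 6: aromatic c, 3 neighbours → 0 H
  atom 7: Cl (halogen, monovalent) → 0 H
  atom 8: aromatic c, 2 neighbours → 1 H
  atom 9: aromatic c, 3 neighbours → 0 H
  atom 10: aromatic c, 2 neighbours → 1 H
  atom 11: O, bond orders sum to 1 (valence 2) → 1 H
Totals → C:7, H:7, Cl:1, O:3.
In Hill order: C7H7ClO3.

C7H7ClO3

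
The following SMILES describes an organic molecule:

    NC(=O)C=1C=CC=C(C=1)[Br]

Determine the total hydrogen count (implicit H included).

Walk through each heavy atom and fill implicit hydrogens from standard valence (C 4, N 3, O 2, S 2, halogen 1):
  atom 1: N, bond orders sum to 1 (valence 3) → 2 H
  atom 2: C, bond orders sum to 4 (valence 4) → 0 H
  atom 3: O, bond orders sum to 2 (valence 2) → 0 H
  atom 4: C, bond orders sum to 4 (valence 4) → 0 H
  atom 5: C, bond orders sum to 3 (valence 4) → 1 H
  atom 6: C, bond orders sum to 3 (valence 4) → 1 H
  atom 7: C, bond orders sum to 3 (valence 4) → 1 H
  atom 8: C, bond orders sum to 4 (valence 4) → 0 H
  atom 9: C, bond orders sum to 3 (valence 4) → 1 H
  atom 10: Br with explicit H count 0
Total hydrogens: 6.

6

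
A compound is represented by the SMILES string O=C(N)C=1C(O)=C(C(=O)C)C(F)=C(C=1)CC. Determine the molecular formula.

Walk through each heavy atom and fill implicit hydrogens from standard valence (C 4, N 3, O 2, S 2, halogen 1):
  atom 1: O, bond orders sum to 2 (valence 2) → 0 H
  atom 2: C, bond orders sum to 4 (valence 4) → 0 H
  atom 3: N, bond orders sum to 1 (valence 3) → 2 H
  atom 4: C, bond orders sum to 4 (valence 4) → 0 H
  atom 5: C, bond orders sum to 4 (valence 4) → 0 H
  atom 6: O, bond orders sum to 1 (valence 2) → 1 H
  atom 7: C, bond orders sum to 4 (valence 4) → 0 H
  atom 8: C, bond orders sum to 4 (valence 4) → 0 H
  atom 9: O, bond orders sum to 2 (valence 2) → 0 H
  atom 10: C, bond orders sum to 1 (valence 4) → 3 H
  atom 11: C, bond orders sum to 4 (valence 4) → 0 H
  atom 12: F (halogen, monovalent) → 0 H
  atom 13: C, bond orders sum to 4 (valence 4) → 0 H
  atom 14: C, bond orders sum to 3 (valence 4) → 1 H
  atom 15: C, bond orders sum to 2 (valence 4) → 2 H
  atom 16: C, bond orders sum to 1 (valence 4) → 3 H
Totals → C:11, H:12, F:1, N:1, O:3.
In Hill order: C11H12FNO3.

C11H12FNO3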